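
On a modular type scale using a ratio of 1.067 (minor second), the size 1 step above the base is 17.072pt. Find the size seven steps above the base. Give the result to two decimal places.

17.072 × 1.067⁶ = 17.072 × 1.47566 ≈ 25.192

25.19pt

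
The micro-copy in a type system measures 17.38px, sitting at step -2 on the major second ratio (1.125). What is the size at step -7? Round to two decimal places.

17.38 ÷ 1.125⁵ = 17.38 ÷ 1.80203 ≈ 9.645

9.64px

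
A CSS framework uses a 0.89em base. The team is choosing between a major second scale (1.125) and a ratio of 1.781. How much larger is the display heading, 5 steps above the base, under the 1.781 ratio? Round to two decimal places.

14.34em

Major second: 0.89 × 1.125⁵ = 1.6038em
At 1.781: 0.89 × 1.781⁵ = 15.9481em
Difference: 15.9481 − 1.6038 = 14.3443em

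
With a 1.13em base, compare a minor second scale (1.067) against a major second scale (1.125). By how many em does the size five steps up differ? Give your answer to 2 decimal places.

0.47em

Minor second: 1.13 × 1.067⁵ = 1.5628em
Major second: 1.13 × 1.125⁵ = 2.0363em
Difference: 2.0363 − 1.5628 = 0.4735em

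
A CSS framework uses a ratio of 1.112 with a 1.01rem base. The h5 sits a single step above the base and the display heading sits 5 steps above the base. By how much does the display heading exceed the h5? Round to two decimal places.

0.59rem

Step 1: 1.01 × 1.112 = 1.1231rem
Step 5: 1.01 × 1.112⁵ = 1.7173rem
Difference: 1.7173 − 1.1231 = 0.5942rem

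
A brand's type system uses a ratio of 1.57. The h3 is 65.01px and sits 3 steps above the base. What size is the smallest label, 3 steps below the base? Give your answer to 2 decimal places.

4.34px

Moving from step +3 to step -3 is 6 steps down, so divide by r⁶.
65.01 ÷ 1.57⁶ = 65.01 ÷ 14.97607 ≈ 4.341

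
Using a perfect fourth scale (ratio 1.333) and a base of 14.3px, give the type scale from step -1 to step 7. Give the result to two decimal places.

Step -1: 14.3 ÷ 1.333 = 10.73
Step 0: 14.3px
Step 1: 14.3 × 1.333 = 19.06
Step 2: 14.3 × 1.333² = 25.41
Step 3: 14.3 × 1.333³ = 33.87
Step 4: 14.3 × 1.333⁴ = 45.15
Step 5: 14.3 × 1.333⁵ = 60.18
Step 6: 14.3 × 1.333⁶ = 80.23
Step 7: 14.3 × 1.333⁷ = 106.94

10.73px, 14.30px, 19.06px, 25.41px, 33.87px, 45.15px, 60.18px, 80.23px, 106.94px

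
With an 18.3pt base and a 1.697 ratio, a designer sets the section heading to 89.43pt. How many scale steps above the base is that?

3

1.697ⁿ = 89.43 / 18.3 = 4.8869
n = ln(4.8869) / ln(1.697) = 1.5866 / 0.5289 ≈ 3.00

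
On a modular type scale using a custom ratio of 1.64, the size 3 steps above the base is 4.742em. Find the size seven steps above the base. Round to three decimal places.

The gap is 7 − (3) = 4 steps, so the factor is 1.64^4.
4.742 × 1.64⁴ = 4.742 × 7.23395 ≈ 34.303

34.303em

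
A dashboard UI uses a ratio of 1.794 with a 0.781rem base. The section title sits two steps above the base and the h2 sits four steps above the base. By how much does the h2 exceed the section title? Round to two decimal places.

5.58rem

Step 2: 0.781 × 1.794² = 2.5136rem
Step 4: 0.781 × 1.794⁴ = 8.0899rem
Difference: 8.0899 − 2.5136 = 5.5763rem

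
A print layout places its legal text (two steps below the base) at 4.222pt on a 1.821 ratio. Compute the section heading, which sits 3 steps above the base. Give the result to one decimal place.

84.5pt

4.222 × 1.821⁵ = 4.222 × 20.02395 ≈ 84.541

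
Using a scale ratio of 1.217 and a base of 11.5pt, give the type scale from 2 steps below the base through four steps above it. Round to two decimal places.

7.76pt, 9.45pt, 11.50pt, 14.00pt, 17.03pt, 20.73pt, 25.23pt

Step -2: 11.5 ÷ 1.217² = 7.76
Step -1: 11.5 ÷ 1.217 = 9.45
Step 0: 11.5pt
Step 1: 11.5 × 1.217 = 14.00
Step 2: 11.5 × 1.217² = 17.03
Step 3: 11.5 × 1.217³ = 20.73
Step 4: 11.5 × 1.217⁴ = 25.23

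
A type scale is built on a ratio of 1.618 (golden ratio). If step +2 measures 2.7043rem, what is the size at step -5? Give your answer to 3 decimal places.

0.093rem

2.7043 ÷ 1.618⁷ = 2.7043 ÷ 29.03017 ≈ 0.093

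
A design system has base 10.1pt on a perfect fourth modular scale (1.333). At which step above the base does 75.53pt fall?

1.333ⁿ = 75.53 / 10.1 = 7.4782
n = ln(7.4782) / ln(1.333) = 2.0120 / 0.2874 ≈ 7.00

7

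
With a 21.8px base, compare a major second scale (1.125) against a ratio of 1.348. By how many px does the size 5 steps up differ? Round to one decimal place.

57.7px

Major second: 21.8 × 1.125⁵ = 39.284px
At 1.348: 21.8 × 1.348⁵ = 97.030px
Difference: 97.030 − 39.284 = 57.746px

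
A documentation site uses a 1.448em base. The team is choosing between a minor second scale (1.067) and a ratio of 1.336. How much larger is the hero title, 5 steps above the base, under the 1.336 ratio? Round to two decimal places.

Minor second: 1.448 × 1.067⁵ = 2.0026em
At 1.336: 1.448 × 1.336⁵ = 6.1631em
Difference: 6.1631 − 2.0026 = 4.1605em

4.16em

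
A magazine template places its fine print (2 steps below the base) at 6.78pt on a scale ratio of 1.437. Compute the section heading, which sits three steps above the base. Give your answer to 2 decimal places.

41.54pt

The gap is 3 − (-2) = 5 steps, so the factor is 1.437^5.
6.78 × 1.437⁵ = 6.78 × 6.12751 ≈ 41.544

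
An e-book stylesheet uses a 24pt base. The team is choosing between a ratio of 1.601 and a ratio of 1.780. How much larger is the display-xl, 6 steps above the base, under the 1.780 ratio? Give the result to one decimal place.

359.2pt

At 1.601: 24.0 × 1.601⁶ = 404.165pt
At 1.780: 24.0 × 1.780⁶ = 763.363pt
Difference: 763.363 − 404.165 = 359.198pt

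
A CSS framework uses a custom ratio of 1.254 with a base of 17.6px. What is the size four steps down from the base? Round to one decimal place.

A modular type scale is a geometric sequence: sizeₙ = base × rⁿ.
17.6 ÷ 1.254⁴ = 17.6 ÷ 2.47281 ≈ 7.12

7.1px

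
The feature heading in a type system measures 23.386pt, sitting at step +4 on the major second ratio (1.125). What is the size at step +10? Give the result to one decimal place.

Moving from step +4 to step +10 is 6 steps up, so multiply by r⁶.
23.386 × 1.125⁶ = 23.386 × 2.02729 ≈ 47.410

47.4pt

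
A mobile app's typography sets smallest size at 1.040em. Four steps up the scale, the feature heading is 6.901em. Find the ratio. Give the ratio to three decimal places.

The ratio satisfies 1.040 × r⁴ = 6.901, so r = (6.901 / 1.040)^(1/4).
r = 6.6356^(1/4) ≈ 1.6050

1.605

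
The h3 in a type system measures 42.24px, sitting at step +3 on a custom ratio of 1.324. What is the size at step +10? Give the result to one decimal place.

42.24 × 1.324⁷ = 42.24 × 7.13207 ≈ 301.259

301.3px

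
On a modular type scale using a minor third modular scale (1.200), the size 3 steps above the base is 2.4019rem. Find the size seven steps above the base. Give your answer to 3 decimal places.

4.981rem

The gap is 7 − (3) = 4 steps, so the factor is 1.200^4.
2.4019 × 1.200⁴ = 2.4019 × 2.07360 ≈ 4.981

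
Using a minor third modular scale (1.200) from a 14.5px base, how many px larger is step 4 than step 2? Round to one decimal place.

9.2px

Step 2: 14.5 × 1.200² = 20.880px
Step 4: 14.5 × 1.200⁴ = 30.067px
Difference: 30.067 − 20.880 = 9.187px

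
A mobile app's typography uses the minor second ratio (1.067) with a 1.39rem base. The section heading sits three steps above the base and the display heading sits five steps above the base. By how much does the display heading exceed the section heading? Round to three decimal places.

Step 3: 1.39 × 1.067³ = 1.68853rem
Step 5: 1.39 × 1.067⁵ = 1.92237rem
Difference: 1.92237 − 1.68853 = 0.23384rem

0.234rem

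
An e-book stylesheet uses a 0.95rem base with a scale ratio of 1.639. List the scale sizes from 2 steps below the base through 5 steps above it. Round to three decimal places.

0.354rem, 0.580rem, 0.950rem, 1.557rem, 2.552rem, 4.183rem, 6.856rem, 11.236rem

Step -2: 0.95 ÷ 1.639² = 0.354
Step -1: 0.95 ÷ 1.639 = 0.580
Step 0: 0.95rem
Step 1: 0.95 × 1.639 = 1.557
Step 2: 0.95 × 1.639² = 2.552
Step 3: 0.95 × 1.639³ = 4.183
Step 4: 0.95 × 1.639⁴ = 6.856
Step 5: 0.95 × 1.639⁵ = 11.236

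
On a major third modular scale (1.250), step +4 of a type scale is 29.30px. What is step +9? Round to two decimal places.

89.42px

Moving from step +4 to step +9 is 5 steps up, so multiply by r⁵.
29.30 × 1.250⁵ = 29.30 × 3.05176 ≈ 89.417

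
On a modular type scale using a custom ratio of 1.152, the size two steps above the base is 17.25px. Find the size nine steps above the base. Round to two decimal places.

17.25 × 1.152⁷ = 17.25 × 2.69257 ≈ 46.447

46.45px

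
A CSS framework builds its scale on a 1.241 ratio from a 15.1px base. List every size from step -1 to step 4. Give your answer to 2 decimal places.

Step -1: 15.1 ÷ 1.241 = 12.17
Step 0: 15.1px
Step 1: 15.1 × 1.241 = 18.74
Step 2: 15.1 × 1.241² = 23.26
Step 3: 15.1 × 1.241³ = 28.86
Step 4: 15.1 × 1.241⁴ = 35.81

12.17px, 15.10px, 18.74px, 23.26px, 28.86px, 35.81px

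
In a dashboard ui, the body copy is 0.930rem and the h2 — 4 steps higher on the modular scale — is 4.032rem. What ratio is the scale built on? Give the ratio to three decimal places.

1.443

The ratio satisfies 0.930 × r⁴ = 4.032, so r = (4.032 / 0.930)^(1/4).
r = 4.3355^(1/4) ≈ 1.4430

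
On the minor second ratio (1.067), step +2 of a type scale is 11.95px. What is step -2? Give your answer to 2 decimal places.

9.22px

The gap is -2 − (2) = -4 steps, so the factor is 1.067^-4.
11.95 ÷ 1.067⁴ = 11.95 ÷ 1.29616 ≈ 9.220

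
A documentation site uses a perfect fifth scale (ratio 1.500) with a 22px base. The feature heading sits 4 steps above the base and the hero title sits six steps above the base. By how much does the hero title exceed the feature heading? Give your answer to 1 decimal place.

Step 4: 22.0 × 1.500⁴ = 111.375px
Step 6: 22.0 × 1.500⁶ = 250.594px
Difference: 250.594 − 111.375 = 139.219px

139.2px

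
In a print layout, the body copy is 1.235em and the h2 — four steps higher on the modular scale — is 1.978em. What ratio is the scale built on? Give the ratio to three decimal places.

r⁴ = 1.978 / 1.235, so r = (1.978/1.235)^(1/4).
r = 1.6016^(1/4) ≈ 1.1250

1.125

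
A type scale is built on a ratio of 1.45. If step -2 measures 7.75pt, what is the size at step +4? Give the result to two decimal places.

72.03pt

Moving from step -2 to step +4 is 6 steps up, so multiply by r⁶.
7.75 × 1.45⁶ = 7.75 × 9.29411 ≈ 72.029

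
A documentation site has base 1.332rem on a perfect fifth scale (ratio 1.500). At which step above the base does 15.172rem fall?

6

1.500ⁿ = 15.172 / 1.332 = 11.3904
n = ln(11.3904) / ln(1.500) = 2.4328 / 0.4055 ≈ 6.00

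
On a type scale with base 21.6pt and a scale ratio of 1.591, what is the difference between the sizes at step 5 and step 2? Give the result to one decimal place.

Step 2: 21.6 × 1.591² = 54.676pt
Step 5: 21.6 × 1.591⁵ = 220.194pt
Difference: 220.194 − 54.676 = 165.518pt

165.5pt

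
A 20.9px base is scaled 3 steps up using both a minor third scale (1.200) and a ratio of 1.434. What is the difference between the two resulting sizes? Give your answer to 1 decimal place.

Minor third: 20.9 × 1.200³ = 36.115px
At 1.434: 20.9 × 1.434³ = 61.630px
Difference: 61.630 − 36.115 = 25.515px

25.5px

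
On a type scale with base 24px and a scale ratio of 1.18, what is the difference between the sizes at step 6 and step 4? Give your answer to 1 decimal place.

Step 4: 24.0 × 1.18⁴ = 46.531px
Step 6: 24.0 × 1.18⁶ = 64.789px
Difference: 64.789 − 46.531 = 18.258px

18.3px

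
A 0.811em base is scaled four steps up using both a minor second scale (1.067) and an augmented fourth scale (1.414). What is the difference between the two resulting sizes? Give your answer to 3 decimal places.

2.191em

Minor second: 0.811 × 1.067⁴ = 1.05118em
Augmented fourth: 0.811 × 1.414⁴ = 3.24204em
Difference: 3.24204 − 1.05118 = 2.19086em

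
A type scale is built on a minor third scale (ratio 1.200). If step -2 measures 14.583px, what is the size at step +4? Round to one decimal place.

43.5px

Moving from step -2 to step +4 is 6 steps up, so multiply by r⁶.
14.583 × 1.200⁶ = 14.583 × 2.98598 ≈ 43.545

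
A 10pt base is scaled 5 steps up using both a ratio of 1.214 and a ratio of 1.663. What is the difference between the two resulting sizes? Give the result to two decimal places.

At 1.214: 10.0 × 1.214⁵ = 26.3690pt
At 1.663: 10.0 × 1.663⁵ = 127.1924pt
Difference: 127.1924 − 26.3690 = 100.8234pt

100.82pt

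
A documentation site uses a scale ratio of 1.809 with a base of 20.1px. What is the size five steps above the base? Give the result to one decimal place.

389.4px

Every step multiplies by the scale ratio.
20.1 × 1.809⁵ = 20.1 × 19.37282 ≈ 389.39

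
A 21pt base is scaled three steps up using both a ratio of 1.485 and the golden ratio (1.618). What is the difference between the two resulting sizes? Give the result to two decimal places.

20.18pt

At 1.485: 21.0 × 1.485³ = 68.7699pt
Golden ratio: 21.0 × 1.618³ = 88.9518pt
Difference: 88.9518 − 68.7699 = 20.1819pt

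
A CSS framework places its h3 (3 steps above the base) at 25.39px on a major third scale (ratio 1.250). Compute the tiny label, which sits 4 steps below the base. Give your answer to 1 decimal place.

5.3px

Moving from step +3 to step -4 is 7 steps down, so divide by r⁷.
25.39 ÷ 1.250⁷ = 25.39 ÷ 4.76837 ≈ 5.325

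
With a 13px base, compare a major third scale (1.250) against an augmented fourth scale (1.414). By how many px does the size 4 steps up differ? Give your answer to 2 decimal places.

Major third: 13.0 × 1.250⁴ = 31.7383px
Augmented fourth: 13.0 × 1.414⁴ = 51.9686px
Difference: 51.9686 − 31.7383 = 20.2303px

20.23px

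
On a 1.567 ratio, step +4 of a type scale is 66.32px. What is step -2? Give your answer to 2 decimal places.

Moving from step +4 to step -2 is 6 steps down, so divide by r⁶.
66.32 ÷ 1.567⁶ = 66.32 ÷ 14.80519 ≈ 4.480

4.48px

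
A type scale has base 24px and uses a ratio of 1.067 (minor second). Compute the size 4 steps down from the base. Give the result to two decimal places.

18.52px

Every step multiplies by the scale ratio.
24.0 ÷ 1.067⁴ = 24.0 ÷ 1.29616 ≈ 18.52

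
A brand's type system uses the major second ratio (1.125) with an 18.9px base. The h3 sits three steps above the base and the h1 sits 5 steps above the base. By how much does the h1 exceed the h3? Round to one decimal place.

7.1px

Step 3: 18.9 × 1.125³ = 26.910px
Step 5: 18.9 × 1.125⁵ = 34.058px
Difference: 34.058 − 26.910 = 7.148px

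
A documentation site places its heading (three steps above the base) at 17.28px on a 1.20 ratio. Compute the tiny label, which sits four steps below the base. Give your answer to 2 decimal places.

Moving from step +3 to step -4 is 7 steps down, so divide by r⁷.
17.28 ÷ 1.20⁷ = 17.28 ÷ 3.58318 ≈ 4.823

4.82px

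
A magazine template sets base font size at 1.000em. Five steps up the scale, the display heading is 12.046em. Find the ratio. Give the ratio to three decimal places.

The ratio satisfies 1.000 × r⁵ = 12.046, so r = (12.046 / 1.000)^(1/5).
r = 12.0460^(1/5) ≈ 1.6450

1.645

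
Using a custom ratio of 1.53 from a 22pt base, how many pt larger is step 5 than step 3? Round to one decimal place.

105.7pt

Step 3: 22.0 × 1.53³ = 78.795pt
Step 5: 22.0 × 1.53⁵ = 184.450pt
Difference: 184.450 − 78.795 = 105.655pt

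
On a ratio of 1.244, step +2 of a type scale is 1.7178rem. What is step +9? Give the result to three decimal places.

7.920rem

The gap is 9 − (2) = 7 steps, so the factor is 1.244^7.
1.7178 × 1.244⁷ = 1.7178 × 4.61044 ≈ 7.920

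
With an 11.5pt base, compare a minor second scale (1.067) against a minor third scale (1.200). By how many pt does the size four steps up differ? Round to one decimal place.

8.9pt

Minor second: 11.5 × 1.067⁴ = 14.906pt
Minor third: 11.5 × 1.200⁴ = 23.846pt
Difference: 23.846 − 14.906 = 8.940pt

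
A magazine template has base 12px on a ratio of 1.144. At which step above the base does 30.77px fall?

1.144ⁿ = 30.77 / 12 = 2.5642
n = ln(2.5642) / ln(1.144) = 0.9416 / 0.1345 ≈ 7.00

7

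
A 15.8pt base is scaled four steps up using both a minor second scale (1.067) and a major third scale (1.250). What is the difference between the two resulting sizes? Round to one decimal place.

18.1pt

Minor second: 15.8 × 1.067⁴ = 20.479pt
Major third: 15.8 × 1.250⁴ = 38.574pt
Difference: 38.574 − 20.479 = 18.095pt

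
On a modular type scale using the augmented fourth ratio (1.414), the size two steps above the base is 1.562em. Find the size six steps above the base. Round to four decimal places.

The gap is 6 − (2) = 4 steps, so the factor is 1.414^4.
1.562 × 1.414⁴ = 1.562 × 3.99758 ≈ 6.2442

6.2442em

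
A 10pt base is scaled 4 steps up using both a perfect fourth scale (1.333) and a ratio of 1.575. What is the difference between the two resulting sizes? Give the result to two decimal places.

29.96pt

Perfect fourth: 10.0 × 1.333⁴ = 31.5733pt
At 1.575: 10.0 × 1.575⁴ = 61.5350pt
Difference: 61.5350 − 31.5733 = 29.9617pt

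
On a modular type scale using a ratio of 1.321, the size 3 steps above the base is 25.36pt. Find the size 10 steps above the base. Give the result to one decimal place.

178.0pt

25.36 × 1.321⁷ = 25.36 × 7.01972 ≈ 178.020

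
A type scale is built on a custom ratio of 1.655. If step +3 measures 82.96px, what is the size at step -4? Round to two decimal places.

2.44px

82.96 ÷ 1.655⁷ = 82.96 ÷ 34.00838 ≈ 2.439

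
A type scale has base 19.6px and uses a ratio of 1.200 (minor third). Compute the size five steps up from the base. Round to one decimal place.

48.8px

19.6 × 1.200⁵ = 19.6 × 2.48832 ≈ 48.77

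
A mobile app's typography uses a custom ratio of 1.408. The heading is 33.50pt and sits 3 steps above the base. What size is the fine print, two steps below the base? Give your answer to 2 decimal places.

33.50 ÷ 1.408⁵ = 33.50 ÷ 5.53367 ≈ 6.054

6.05pt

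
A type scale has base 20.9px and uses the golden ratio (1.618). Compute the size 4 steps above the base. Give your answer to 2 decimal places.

A modular type scale is a geometric sequence: sizeₙ = base × rⁿ.
20.9 × 1.618⁴ = 20.9 × 6.85353 ≈ 143.24

143.24px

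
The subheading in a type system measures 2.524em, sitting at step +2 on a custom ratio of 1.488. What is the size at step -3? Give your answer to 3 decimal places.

The gap is -3 − (2) = -5 steps, so the factor is 1.488^-5.
2.524 ÷ 1.488⁵ = 2.524 ÷ 7.29482 ≈ 0.346

0.346em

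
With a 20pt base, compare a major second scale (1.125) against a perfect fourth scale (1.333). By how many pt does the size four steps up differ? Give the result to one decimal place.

Major second: 20.0 × 1.125⁴ = 32.036pt
Perfect fourth: 20.0 × 1.333⁴ = 63.147pt
Difference: 63.147 − 32.036 = 31.111pt

31.1pt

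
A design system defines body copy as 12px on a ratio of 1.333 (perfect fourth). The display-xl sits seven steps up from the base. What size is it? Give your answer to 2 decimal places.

89.74px

12.0 × 1.333⁷ = 12.0 × 7.47844 ≈ 89.74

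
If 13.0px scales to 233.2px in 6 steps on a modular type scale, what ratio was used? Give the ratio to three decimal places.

r⁶ = 233.2 / 13.0, so r = (233.2/13.0)^(1/6).
r = 17.9385^(1/6) ≈ 1.6179

1.618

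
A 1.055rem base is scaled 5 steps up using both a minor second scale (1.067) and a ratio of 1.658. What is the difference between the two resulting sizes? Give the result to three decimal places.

11.759rem

Minor second: 1.055 × 1.067⁵ = 1.45906rem
At 1.658: 1.055 × 1.658⁵ = 13.21828rem
Difference: 13.21828 − 1.45906 = 11.75922rem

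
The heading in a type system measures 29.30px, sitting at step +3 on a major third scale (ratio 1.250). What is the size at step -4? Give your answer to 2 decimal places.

6.14px

29.30 ÷ 1.250⁷ = 29.30 ÷ 4.76837 ≈ 6.145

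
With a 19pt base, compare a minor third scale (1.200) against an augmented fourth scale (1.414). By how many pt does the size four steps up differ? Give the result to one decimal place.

Minor third: 19.0 × 1.200⁴ = 39.398pt
Augmented fourth: 19.0 × 1.414⁴ = 75.954pt
Difference: 75.954 − 39.398 = 36.556pt

36.6pt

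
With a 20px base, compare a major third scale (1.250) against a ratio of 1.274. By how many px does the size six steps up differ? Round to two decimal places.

9.22px

Major third: 20.0 × 1.250⁶ = 76.2939px
At 1.274: 20.0 × 1.274⁶ = 85.5158px
Difference: 85.5158 − 76.2939 = 9.2219px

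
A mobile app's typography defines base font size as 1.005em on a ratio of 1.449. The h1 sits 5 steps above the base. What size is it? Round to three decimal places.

6.420em

1.005 × 1.449⁵ = 1.005 × 6.38766 ≈ 6.420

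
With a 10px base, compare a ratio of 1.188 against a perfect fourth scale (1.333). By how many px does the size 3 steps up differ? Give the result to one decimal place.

At 1.188: 10.0 × 1.188³ = 16.767px
Perfect fourth: 10.0 × 1.333³ = 23.686px
Difference: 23.686 − 16.767 = 6.919px

6.9px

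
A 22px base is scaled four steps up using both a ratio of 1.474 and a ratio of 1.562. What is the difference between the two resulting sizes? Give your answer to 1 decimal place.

27.1px

At 1.474: 22.0 × 1.474⁴ = 103.851px
At 1.562: 22.0 × 1.562⁴ = 130.962px
Difference: 130.962 − 103.851 = 27.111px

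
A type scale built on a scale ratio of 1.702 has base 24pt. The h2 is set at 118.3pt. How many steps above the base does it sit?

1.702ⁿ = 118.3 / 24 = 4.9292
n = ln(4.9292) / ln(1.702) = 1.5952 / 0.5318 ≈ 3.00

3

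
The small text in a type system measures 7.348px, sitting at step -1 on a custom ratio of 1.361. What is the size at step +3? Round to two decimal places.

25.21px

7.348 × 1.361⁴ = 7.348 × 3.43109 ≈ 25.212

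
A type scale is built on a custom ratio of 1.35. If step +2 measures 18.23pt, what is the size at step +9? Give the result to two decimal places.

148.98pt

18.23 × 1.35⁷ = 18.23 × 8.17215 ≈ 148.978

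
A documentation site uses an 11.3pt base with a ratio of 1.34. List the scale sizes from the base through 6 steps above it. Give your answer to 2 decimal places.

11.30pt, 15.14pt, 20.29pt, 27.19pt, 36.43pt, 48.82pt, 65.42pt

Step 0: 11.3pt
Step 1: 11.3 × 1.34 = 15.14
Step 2: 11.3 × 1.34² = 20.29
Step 3: 11.3 × 1.34³ = 27.19
Step 4: 11.3 × 1.34⁴ = 36.43
Step 5: 11.3 × 1.34⁵ = 48.82
Step 6: 11.3 × 1.34⁶ = 65.42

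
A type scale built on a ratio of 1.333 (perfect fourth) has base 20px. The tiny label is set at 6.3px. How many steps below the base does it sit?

1.333ⁿ = 20 / 6.3 = 3.1746
n = ln(3.1746) / ln(1.333) = 1.1552 / 0.2874 ≈ 4.02

4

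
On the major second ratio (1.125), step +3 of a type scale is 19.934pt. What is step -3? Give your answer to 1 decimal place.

9.8pt

19.934 ÷ 1.125⁶ = 19.934 ÷ 2.02729 ≈ 9.833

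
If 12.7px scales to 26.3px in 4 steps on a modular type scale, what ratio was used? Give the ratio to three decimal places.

r⁴ = 26.3 / 12.7, so r = (26.3/12.7)^(1/4).
r = 2.0709^(1/4) ≈ 1.1996

1.200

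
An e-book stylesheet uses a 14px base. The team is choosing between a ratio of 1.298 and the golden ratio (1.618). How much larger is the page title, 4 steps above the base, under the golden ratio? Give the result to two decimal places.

56.21px

At 1.298: 14.0 × 1.298⁴ = 39.7399px
Golden ratio: 14.0 × 1.618⁴ = 95.9494px
Difference: 95.9494 − 39.7399 = 56.2095px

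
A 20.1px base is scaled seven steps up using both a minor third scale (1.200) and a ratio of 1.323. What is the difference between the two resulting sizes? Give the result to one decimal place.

70.6px

Minor third: 20.1 × 1.200⁷ = 72.022px
At 1.323: 20.1 × 1.323⁷ = 142.599px
Difference: 142.599 − 72.022 = 70.577px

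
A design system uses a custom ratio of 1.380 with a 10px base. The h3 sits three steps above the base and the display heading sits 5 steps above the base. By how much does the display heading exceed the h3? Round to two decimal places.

Step 3: 10.0 × 1.380³ = 26.2807px
Step 5: 10.0 × 1.380⁵ = 50.0490px
Difference: 50.0490 − 26.2807 = 23.7683px

23.77px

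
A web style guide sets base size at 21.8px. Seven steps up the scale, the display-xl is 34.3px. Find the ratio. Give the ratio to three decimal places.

1.067

r⁷ = 34.3 / 21.8, so r = (34.3/21.8)^(1/7).
r = 1.5734^(1/7) ≈ 1.0669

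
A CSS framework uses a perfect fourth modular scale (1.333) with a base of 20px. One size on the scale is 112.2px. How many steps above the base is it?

6

1.333ⁿ = 112.2 / 20 = 5.6100
n = ln(5.6100) / ln(1.333) = 1.7246 / 0.2874 ≈ 6.00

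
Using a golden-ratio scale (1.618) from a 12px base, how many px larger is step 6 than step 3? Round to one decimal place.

Step 3: 12.0 × 1.618³ = 50.830px
Step 6: 12.0 × 1.618⁶ = 215.304px
Difference: 215.304 − 50.830 = 164.474px

164.5px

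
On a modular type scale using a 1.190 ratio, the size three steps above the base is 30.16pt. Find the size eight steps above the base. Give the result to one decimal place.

72.0pt

Moving from step +3 to step +8 is 5 steps up, so multiply by r⁵.
30.16 × 1.190⁵ = 30.16 × 2.38635 ≈ 71.972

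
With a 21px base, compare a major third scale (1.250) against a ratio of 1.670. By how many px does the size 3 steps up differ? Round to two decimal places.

56.79px

Major third: 21.0 × 1.250³ = 41.0156px
At 1.670: 21.0 × 1.670³ = 97.8067px
Difference: 97.8067 − 41.0156 = 56.7911px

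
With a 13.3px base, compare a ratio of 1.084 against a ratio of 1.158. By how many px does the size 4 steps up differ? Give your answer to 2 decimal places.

At 1.084: 13.3 × 1.084⁴ = 18.3641px
At 1.158: 13.3 × 1.158⁴ = 23.9159px
Difference: 23.9159 − 18.3641 = 5.5518px

5.55px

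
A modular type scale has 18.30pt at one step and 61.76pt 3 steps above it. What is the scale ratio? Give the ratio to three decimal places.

r³ = 61.76 / 18.30, so r = (61.76/18.30)^(1/3).
r = 3.3749^(1/3) ≈ 1.5000

1.500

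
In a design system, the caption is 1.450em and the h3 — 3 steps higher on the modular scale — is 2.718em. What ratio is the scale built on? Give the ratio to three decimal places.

1.233

The ratio satisfies 1.450 × r³ = 2.718, so r = (2.718 / 1.450)^(1/3).
r = 1.8745^(1/3) ≈ 1.2330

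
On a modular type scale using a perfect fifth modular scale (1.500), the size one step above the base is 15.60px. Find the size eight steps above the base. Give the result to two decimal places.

266.54px

The gap is 8 − (1) = 7 steps, so the factor is 1.500^7.
15.60 × 1.500⁷ = 15.60 × 17.08594 ≈ 266.541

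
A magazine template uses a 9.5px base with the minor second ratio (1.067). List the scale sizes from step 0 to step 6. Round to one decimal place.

Step 0: 9.5px
Step 1: 9.5 × 1.067 = 10.1
Step 2: 9.5 × 1.067² = 10.8
Step 3: 9.5 × 1.067³ = 11.5
Step 4: 9.5 × 1.067⁴ = 12.3
Step 5: 9.5 × 1.067⁵ = 13.1
Step 6: 9.5 × 1.067⁶ = 14.0

9.5px, 10.1px, 10.8px, 11.5px, 12.3px, 13.1px, 14.0px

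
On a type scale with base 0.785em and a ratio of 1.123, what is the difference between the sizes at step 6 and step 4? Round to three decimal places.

0.326em

Step 4: 0.785 × 1.123⁴ = 1.24850em
Step 6: 0.785 × 1.123⁶ = 1.57452em
Difference: 1.57452 − 1.24850 = 0.32602em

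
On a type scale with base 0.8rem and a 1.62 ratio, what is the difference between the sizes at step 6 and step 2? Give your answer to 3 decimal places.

Step 2: 0.8 × 1.62² = 2.09952rem
Step 6: 0.8 × 1.62⁶ = 14.46039rem
Difference: 14.46039 − 2.09952 = 12.36087rem

12.361rem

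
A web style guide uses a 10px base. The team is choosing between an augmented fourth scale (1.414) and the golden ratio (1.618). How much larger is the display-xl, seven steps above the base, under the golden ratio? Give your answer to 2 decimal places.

Augmented fourth: 10.0 × 1.414⁷ = 113.0175px
Golden ratio: 10.0 × 1.618⁷ = 290.3017px
Difference: 290.3017 − 113.0175 = 177.2842px

177.28px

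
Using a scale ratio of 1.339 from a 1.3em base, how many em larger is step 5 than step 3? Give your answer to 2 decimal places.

2.47em

Step 3: 1.3 × 1.339³ = 3.1209em
Step 5: 1.3 × 1.339⁵ = 5.5956em
Difference: 5.5956 − 3.1209 = 2.4747em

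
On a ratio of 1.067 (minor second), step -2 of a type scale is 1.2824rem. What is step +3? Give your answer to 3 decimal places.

1.774rem

1.2824 × 1.067⁵ = 1.2824 × 1.38300 ≈ 1.774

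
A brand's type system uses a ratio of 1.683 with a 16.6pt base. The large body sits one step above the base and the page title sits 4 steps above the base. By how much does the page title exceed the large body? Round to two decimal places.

105.24pt

Step 1: 16.6 × 1.683 = 27.9378pt
Step 4: 16.6 × 1.683⁴ = 133.1817pt
Difference: 133.1817 − 27.9378 = 105.2439pt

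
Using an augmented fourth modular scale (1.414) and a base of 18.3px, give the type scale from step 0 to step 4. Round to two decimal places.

Step 0: 18.3px
Step 1: 18.3 × 1.414 = 25.88
Step 2: 18.3 × 1.414² = 36.59
Step 3: 18.3 × 1.414³ = 51.74
Step 4: 18.3 × 1.414⁴ = 73.16

18.30px, 25.88px, 36.59px, 51.74px, 73.16px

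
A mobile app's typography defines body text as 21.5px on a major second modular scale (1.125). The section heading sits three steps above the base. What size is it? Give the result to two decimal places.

21.5 × 1.125³ = 21.5 × 1.42383 ≈ 30.61

30.61px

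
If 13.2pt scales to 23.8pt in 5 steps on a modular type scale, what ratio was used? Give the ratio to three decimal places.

The ratio satisfies 13.2 × r⁵ = 23.8, so r = (23.8 / 13.2)^(1/5).
r = 1.8030^(1/5) ≈ 1.1251

1.125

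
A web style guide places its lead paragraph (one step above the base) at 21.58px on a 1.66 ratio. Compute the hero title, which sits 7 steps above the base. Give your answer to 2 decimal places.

21.58 × 1.66⁶ = 21.58 × 20.92418 ≈ 451.544

451.54px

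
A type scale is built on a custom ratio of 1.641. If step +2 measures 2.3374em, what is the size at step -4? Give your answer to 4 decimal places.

0.1197em

2.3374 ÷ 1.641⁶ = 2.3374 ÷ 19.52772 ≈ 0.1197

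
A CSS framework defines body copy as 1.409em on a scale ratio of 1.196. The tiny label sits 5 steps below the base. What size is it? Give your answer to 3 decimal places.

0.576em

A modular type scale is a geometric sequence: sizeₙ = base × rⁿ.
1.409 ÷ 1.196⁵ = 1.409 ÷ 2.44712 ≈ 0.576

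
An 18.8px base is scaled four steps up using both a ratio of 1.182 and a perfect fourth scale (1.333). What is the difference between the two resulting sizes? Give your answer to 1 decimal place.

At 1.182: 18.8 × 1.182⁴ = 36.697px
Perfect fourth: 18.8 × 1.333⁴ = 59.358px
Difference: 59.358 − 36.697 = 22.661px

22.7px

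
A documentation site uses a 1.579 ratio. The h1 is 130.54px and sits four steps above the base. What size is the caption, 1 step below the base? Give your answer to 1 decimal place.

The gap is -1 − (4) = -5 steps, so the factor is 1.579^-5.
130.54 ÷ 1.579⁵ = 130.54 ÷ 9.81546 ≈ 13.299

13.3px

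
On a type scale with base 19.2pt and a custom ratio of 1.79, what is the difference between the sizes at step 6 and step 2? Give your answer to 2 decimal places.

570.05pt

Step 2: 19.2 × 1.79² = 61.5187pt
Step 6: 19.2 × 1.79⁶ = 631.5670pt
Difference: 631.5670 − 61.5187 = 570.0483pt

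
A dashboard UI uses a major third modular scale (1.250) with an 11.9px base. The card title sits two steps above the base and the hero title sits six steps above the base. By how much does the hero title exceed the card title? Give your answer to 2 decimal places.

Step 2: 11.9 × 1.250² = 18.5938px
Step 6: 11.9 × 1.250⁶ = 45.3949px
Difference: 45.3949 − 18.5938 = 26.8011px

26.80px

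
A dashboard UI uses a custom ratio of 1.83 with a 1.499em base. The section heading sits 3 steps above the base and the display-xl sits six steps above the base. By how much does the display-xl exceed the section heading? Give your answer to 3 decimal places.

47.113em

Step 3: 1.499 × 1.83³ = 9.18660em
Step 6: 1.499 × 1.83⁶ = 56.29997em
Difference: 56.29997 − 9.18660 = 47.11337em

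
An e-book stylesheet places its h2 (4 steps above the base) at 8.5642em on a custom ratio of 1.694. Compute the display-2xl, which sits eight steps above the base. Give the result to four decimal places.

70.5246em

Moving from step +4 to step +8 is 4 steps up, so multiply by r⁴.
8.5642 × 1.694⁴ = 8.5642 × 8.23481 ≈ 70.5246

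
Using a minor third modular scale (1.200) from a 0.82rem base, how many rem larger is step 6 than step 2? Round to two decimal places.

1.27rem

Step 2: 0.82 × 1.200² = 1.1808rem
Step 6: 0.82 × 1.200⁶ = 2.4485rem
Difference: 2.4485 − 1.1808 = 1.2677rem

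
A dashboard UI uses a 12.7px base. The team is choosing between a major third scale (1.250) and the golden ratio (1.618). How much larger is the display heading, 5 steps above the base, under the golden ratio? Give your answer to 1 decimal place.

Major third: 12.7 × 1.250⁵ = 38.757px
Golden ratio: 12.7 × 1.618⁵ = 140.830px
Difference: 140.830 − 38.757 = 102.073px

102.1px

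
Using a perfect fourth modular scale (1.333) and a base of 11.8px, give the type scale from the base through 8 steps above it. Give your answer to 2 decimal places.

11.80px, 15.73px, 20.97px, 27.95px, 37.26px, 49.66px, 66.20px, 88.25px, 117.63px

Step 0: 11.8px
Step 1: 11.8 × 1.333 = 15.73
Step 2: 11.8 × 1.333² = 20.97
Step 3: 11.8 × 1.333³ = 27.95
Step 4: 11.8 × 1.333⁴ = 37.26
Step 5: 11.8 × 1.333⁵ = 49.66
Step 6: 11.8 × 1.333⁶ = 66.20
Step 7: 11.8 × 1.333⁷ = 88.25
Step 8: 11.8 × 1.333⁸ = 117.63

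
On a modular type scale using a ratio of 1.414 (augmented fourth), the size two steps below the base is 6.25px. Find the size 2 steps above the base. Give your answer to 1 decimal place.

The gap is 2 − (-2) = 4 steps, so the factor is 1.414^4.
6.25 × 1.414⁴ = 6.25 × 3.99758 ≈ 24.985

25.0px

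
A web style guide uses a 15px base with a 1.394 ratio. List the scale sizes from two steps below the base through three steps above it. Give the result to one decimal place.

7.7px, 10.8px, 15.0px, 20.9px, 29.1px, 40.6px

Step -2: 15.0 ÷ 1.394² = 7.7
Step -1: 15.0 ÷ 1.394 = 10.8
Step 0: 15px
Step 1: 15.0 × 1.394 = 20.9
Step 2: 15.0 × 1.394² = 29.1
Step 3: 15.0 × 1.394³ = 40.6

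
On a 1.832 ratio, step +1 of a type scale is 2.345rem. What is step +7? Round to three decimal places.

The gap is 7 − (1) = 6 steps, so the factor is 1.832^6.
2.345 × 1.832⁶ = 2.345 × 37.80531 ≈ 88.653

88.653rem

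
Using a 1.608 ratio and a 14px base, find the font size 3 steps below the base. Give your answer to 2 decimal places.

A modular type scale is a geometric sequence: sizeₙ = base × rⁿ.
14.0 ÷ 1.608³ = 14.0 ÷ 4.15775 ≈ 3.37

3.37px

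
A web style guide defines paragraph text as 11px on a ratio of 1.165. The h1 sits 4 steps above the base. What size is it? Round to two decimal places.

11.0 × 1.165⁴ = 11.0 × 1.84206 ≈ 20.26

20.26px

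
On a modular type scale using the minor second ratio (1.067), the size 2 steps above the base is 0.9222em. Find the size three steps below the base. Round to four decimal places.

0.6668em

0.9222 ÷ 1.067⁵ = 0.9222 ÷ 1.38300 ≈ 0.6668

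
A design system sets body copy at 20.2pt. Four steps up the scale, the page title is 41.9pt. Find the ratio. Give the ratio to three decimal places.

1.200

r⁴ = 41.9 / 20.2, so r = (41.9/20.2)^(1/4).
r = 2.0743^(1/4) ≈ 1.2001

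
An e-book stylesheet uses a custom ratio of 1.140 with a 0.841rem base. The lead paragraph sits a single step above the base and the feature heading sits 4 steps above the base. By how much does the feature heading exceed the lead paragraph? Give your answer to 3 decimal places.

0.462rem

Step 1: 0.841 × 1.140 = 0.95874rem
Step 4: 0.841 × 1.140⁴ = 1.42042rem
Difference: 1.42042 − 0.95874 = 0.46168rem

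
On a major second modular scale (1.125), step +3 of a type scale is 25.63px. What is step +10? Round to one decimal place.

58.5px

Moving from step +3 to step +10 is 7 steps up, so multiply by r⁷.
25.63 × 1.125⁷ = 25.63 × 2.28070 ≈ 58.454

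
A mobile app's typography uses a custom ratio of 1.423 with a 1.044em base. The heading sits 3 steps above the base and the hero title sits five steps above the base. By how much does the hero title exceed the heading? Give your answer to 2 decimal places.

3.08em

Step 3: 1.044 × 1.423³ = 3.0083em
Step 5: 1.044 × 1.423⁵ = 6.0915em
Difference: 6.0915 − 3.0083 = 3.0832em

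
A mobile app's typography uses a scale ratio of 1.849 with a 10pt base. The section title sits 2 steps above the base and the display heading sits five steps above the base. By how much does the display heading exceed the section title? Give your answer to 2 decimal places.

181.93pt

Step 2: 10.0 × 1.849² = 34.1880pt
Step 5: 10.0 × 1.849⁵ = 216.1148pt
Difference: 216.1148 − 34.1880 = 181.9268pt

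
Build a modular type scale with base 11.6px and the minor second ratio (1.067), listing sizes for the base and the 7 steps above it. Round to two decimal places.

Step 0: 11.6px
Step 1: 11.6 × 1.067 = 12.38
Step 2: 11.6 × 1.067² = 13.21
Step 3: 11.6 × 1.067³ = 14.09
Step 4: 11.6 × 1.067⁴ = 15.04
Step 5: 11.6 × 1.067⁵ = 16.04
Step 6: 11.6 × 1.067⁶ = 17.12
Step 7: 11.6 × 1.067⁷ = 18.26

11.60px, 12.38px, 13.21px, 14.09px, 15.04px, 16.04px, 17.12px, 18.26px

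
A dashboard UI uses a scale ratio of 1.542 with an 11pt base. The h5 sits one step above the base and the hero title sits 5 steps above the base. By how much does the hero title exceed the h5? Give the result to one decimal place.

78.9pt

Step 1: 11.0 × 1.542 = 16.962pt
Step 5: 11.0 × 1.542⁵ = 95.899pt
Difference: 95.899 − 16.962 = 78.937pt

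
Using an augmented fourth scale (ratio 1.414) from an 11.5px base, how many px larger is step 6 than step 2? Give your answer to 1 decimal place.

68.9px

Step 2: 11.5 × 1.414² = 22.993px
Step 6: 11.5 × 1.414⁶ = 91.917px
Difference: 91.917 − 22.993 = 68.924px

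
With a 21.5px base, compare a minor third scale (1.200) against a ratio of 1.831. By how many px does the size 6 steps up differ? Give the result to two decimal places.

Minor third: 21.5 × 1.200⁶ = 64.1987px
At 1.831: 21.5 × 1.831⁶ = 810.1558px
Difference: 810.1558 − 64.1987 = 745.9571px

745.96px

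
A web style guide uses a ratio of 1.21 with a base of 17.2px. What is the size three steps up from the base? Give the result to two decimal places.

17.2 × 1.21³ = 17.2 × 1.77156 ≈ 30.47

30.47px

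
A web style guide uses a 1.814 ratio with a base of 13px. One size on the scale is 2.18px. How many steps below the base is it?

1.814ⁿ = 13 / 2.18 = 5.9633
n = ln(5.9633) / ln(1.814) = 1.7856 / 0.5955 ≈ 3.00

3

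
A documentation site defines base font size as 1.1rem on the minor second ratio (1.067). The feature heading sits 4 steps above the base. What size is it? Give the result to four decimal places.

1.1 × 1.067⁴ = 1.1 × 1.29616 ≈ 1.4258

1.4258rem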